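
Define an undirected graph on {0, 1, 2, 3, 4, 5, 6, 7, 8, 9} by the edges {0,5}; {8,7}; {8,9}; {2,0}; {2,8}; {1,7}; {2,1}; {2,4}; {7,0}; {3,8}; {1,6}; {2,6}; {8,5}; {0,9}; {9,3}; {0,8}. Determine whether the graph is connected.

Yes

Starting from 0 and exploring outward reaches every vertex (0, 8, 5, 2, 9, 7, 3, 4, 6, 1); the graph is connected.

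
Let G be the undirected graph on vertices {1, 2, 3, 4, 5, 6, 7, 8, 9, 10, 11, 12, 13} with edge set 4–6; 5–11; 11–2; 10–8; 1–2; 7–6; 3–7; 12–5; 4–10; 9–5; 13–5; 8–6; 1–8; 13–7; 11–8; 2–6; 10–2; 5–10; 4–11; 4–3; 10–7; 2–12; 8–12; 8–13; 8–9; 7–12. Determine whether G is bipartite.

Partition the vertices as {2, 4, 5, 7, 8} vs {1, 3, 6, 9, 10, 11, 12, 13}. Each listed edge has one endpoint in each part, so the graph is bipartite.

Yes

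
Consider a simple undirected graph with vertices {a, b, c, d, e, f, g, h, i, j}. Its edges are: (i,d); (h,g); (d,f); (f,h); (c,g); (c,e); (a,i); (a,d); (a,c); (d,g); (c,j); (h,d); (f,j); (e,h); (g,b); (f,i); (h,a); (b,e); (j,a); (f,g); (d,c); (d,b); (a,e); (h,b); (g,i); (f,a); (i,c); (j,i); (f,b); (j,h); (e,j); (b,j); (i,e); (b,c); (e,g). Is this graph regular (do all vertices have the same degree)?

Degrees: a:7, b:7, c:7, d:7, e:7, f:7, g:7, h:7, i:7, j:7
All degrees equal 7; the graph is regular.

Yes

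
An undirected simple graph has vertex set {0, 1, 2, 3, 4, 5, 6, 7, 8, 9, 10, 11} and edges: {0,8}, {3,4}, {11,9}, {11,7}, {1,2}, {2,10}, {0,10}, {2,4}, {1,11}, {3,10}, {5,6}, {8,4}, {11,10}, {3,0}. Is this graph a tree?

No

The graph has 12 vertices and 14 edges.
It is not connected, so it is not a tree.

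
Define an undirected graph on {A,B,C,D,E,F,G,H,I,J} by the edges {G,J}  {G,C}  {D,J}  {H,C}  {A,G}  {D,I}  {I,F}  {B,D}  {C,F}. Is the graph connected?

Component: {E}
Component: {A, B, C, D, F, G, H, I, J}
No edge joins these 2 groups, so the graph is disconnected.

No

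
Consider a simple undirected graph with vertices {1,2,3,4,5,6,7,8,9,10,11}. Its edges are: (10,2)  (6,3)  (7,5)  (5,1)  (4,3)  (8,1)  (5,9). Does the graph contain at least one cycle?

The graph has 11 vertices, 7 edges, and 4 connected components.
A forest on 11 vertices with 4 components has exactly 7 edges, which matches — so no cycle.

No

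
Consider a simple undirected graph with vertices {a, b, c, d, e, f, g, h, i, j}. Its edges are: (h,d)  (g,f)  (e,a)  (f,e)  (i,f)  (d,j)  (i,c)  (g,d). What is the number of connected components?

2

Component: {b}
Component: {a, c, d, e, f, g, h, i, j}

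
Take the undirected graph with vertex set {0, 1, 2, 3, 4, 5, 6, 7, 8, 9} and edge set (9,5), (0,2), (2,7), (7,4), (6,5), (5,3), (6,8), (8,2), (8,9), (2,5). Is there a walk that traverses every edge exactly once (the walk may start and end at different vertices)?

No

Degrees: 0:1, 1:0, 2:4, 3:1, 4:1, 5:4, 6:2, 7:2, 8:3, 9:2
Odd-degree vertices: 0, 3, 4, 8 (4 total).
With 4 odd-degree vertices (more than two), no single trail can use every edge.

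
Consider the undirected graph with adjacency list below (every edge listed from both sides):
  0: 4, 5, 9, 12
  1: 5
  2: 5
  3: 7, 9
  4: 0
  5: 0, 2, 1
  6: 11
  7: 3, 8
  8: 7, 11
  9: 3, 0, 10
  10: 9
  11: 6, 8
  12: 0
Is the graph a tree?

Yes

|V| = 13, |E| = 12.
Connected and |E| = |V| - 1, which characterizes a tree.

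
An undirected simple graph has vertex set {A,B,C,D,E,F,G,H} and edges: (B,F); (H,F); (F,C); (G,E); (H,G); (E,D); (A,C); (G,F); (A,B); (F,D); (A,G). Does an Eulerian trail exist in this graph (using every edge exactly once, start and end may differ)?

Yes

Degrees: A:3, B:2, C:2, D:2, E:2, F:5, G:4, H:2
Odd-degree vertices: A, F (2 total).
The non-isolated vertices are connected and exactly 2 have odd degree, so an Eulerian trail exists (from A to F).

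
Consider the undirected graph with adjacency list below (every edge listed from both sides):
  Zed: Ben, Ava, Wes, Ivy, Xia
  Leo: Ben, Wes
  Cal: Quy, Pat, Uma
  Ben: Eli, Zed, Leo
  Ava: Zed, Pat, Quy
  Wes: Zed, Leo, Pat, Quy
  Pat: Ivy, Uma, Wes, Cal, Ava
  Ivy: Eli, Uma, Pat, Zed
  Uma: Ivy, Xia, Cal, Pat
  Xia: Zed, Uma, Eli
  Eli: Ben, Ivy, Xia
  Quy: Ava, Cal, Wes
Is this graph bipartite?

No

Pat-Uma-Xia-Zed-Ava-Pat is an odd cycle (length 5), and a bipartite graph can contain only even cycles.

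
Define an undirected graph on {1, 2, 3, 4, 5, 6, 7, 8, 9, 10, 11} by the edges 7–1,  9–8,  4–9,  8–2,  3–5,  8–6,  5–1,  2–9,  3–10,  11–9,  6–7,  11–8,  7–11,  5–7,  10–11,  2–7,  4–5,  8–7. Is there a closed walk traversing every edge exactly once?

Degrees: 1:2, 2:3, 3:2, 4:2, 5:4, 6:2, 7:6, 8:5, 9:4, 10:2, 11:4
Vertices with odd degree: 2, 8. An Eulerian circuit requires all degrees even.

No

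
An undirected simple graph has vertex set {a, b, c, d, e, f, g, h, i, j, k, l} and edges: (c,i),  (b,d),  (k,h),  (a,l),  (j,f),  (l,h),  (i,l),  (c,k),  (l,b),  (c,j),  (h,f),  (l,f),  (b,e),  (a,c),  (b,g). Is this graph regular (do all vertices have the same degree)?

No

Degrees: a:2, b:4, c:4, d:1, e:1, f:3, g:1, h:3, i:2, j:2, k:2, l:5
Vertex d has degree 1 while l has degree 5, so the graph is not regular.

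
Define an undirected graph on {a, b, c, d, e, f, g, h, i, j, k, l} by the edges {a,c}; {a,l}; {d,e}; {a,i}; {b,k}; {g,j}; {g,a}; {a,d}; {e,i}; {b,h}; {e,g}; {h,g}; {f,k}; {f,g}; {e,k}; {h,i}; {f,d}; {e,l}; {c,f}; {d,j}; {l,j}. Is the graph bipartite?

No

The cycle g-h-b-k-f-g has length 5, which is odd, so the graph is not bipartite.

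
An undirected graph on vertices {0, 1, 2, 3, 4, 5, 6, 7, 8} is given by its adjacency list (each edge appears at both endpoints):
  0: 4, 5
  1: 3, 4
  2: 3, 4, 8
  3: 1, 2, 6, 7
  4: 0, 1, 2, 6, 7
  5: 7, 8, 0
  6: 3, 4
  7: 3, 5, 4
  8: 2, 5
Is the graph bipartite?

No

The cycle 5-7-4-2-8-5 has length 5, which is odd, so the graph is not bipartite.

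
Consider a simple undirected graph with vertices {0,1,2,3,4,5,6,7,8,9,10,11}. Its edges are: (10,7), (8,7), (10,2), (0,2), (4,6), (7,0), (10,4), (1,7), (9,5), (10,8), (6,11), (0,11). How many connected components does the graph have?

3

Component: {3}
Component: {5, 9}
Component: {0, 1, 2, 4, 6, 7, 8, 10, 11}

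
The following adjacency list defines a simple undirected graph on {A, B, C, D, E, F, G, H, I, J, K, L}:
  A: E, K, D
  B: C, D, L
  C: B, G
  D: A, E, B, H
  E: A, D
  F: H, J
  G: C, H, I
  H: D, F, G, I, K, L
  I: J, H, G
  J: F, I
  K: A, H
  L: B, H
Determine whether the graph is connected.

Yes

A breadth-first search from A visits A, K, D, E, H, B, G, L, F, I, C, J — all 12 vertices — so the graph is connected.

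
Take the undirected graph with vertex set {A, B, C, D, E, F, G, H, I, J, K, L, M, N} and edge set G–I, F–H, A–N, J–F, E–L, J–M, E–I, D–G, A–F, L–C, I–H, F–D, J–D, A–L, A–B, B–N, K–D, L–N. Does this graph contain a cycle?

Yes

The graph has 14 vertices, 18 edges, and 1 connected component.
Since 18 > 14 - 1, a cycle must exist; for instance A-F-H-I-E-L-A.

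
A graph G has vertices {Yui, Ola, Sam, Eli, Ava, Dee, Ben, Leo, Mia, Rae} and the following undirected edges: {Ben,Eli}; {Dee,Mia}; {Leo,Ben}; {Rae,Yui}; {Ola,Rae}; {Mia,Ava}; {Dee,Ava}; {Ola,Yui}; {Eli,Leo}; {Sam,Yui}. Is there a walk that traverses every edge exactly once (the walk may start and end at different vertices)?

Degrees: Yui:3, Ola:2, Sam:1, Eli:2, Ava:2, Dee:2, Ben:2, Leo:2, Mia:2, Rae:2
Odd-degree vertices: Yui, Sam (2 total).
The edges lie in more than one component, so no single trail can cover them all.

No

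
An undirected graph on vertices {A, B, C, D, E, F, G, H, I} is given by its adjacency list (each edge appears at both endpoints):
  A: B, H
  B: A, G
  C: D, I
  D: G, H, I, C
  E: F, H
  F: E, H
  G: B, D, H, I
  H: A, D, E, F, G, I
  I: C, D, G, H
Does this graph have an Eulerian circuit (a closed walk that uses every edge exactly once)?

Yes

Degrees: A:2, B:2, C:2, D:4, E:2, F:2, G:4, H:6, I:4
Every vertex has even degree and the edges form a single connected piece, so an Eulerian circuit exists.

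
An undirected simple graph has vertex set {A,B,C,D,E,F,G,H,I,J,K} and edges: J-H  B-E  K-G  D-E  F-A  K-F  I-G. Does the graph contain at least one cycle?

The graph has 11 vertices, 7 edges, and 4 connected components.
Since 7 = 11 - 4, the graph is a forest and contains no cycle.

No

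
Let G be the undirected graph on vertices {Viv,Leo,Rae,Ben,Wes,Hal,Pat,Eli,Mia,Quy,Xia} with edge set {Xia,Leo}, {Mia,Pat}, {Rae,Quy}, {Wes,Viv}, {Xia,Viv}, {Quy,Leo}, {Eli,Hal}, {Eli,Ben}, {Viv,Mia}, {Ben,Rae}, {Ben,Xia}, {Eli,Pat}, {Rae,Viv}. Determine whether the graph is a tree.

|V| = 11, |E| = 13.
Connected but with 13 > 10 edges, so it has a cycle and is not a tree.

No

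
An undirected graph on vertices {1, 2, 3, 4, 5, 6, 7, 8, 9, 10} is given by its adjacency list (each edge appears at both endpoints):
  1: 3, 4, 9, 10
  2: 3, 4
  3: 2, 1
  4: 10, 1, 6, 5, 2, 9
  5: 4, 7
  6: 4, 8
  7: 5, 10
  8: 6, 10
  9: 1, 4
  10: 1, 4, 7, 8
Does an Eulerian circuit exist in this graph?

Degrees: 1:4, 2:2, 3:2, 4:6, 5:2, 6:2, 7:2, 8:2, 9:2, 10:4
All degrees are even and the non-isolated vertices are connected — an Eulerian circuit exists.

Yes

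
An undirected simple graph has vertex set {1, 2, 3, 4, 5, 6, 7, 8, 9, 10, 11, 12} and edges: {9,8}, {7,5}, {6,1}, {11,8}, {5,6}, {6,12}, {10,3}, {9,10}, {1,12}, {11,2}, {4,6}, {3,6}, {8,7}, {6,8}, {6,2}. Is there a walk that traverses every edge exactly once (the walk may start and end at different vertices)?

Degrees: 1:2, 2:2, 3:2, 4:1, 5:2, 6:7, 7:2, 8:4, 9:2, 10:2, 11:2, 12:2
Odd-degree vertices: 4, 6 (2 total).
With 2 odd-degree vertices and all edges in one connected piece, an Eulerian trail exists (from 4 to 6).

Yes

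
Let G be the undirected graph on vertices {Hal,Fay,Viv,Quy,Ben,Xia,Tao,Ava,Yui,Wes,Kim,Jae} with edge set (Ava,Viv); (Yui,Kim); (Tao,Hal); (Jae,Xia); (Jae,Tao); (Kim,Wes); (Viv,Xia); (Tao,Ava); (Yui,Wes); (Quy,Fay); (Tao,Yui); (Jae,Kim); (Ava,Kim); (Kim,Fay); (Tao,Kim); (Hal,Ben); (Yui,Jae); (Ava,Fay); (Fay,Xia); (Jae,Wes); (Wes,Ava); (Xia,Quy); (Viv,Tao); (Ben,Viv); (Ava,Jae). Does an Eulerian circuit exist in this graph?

Yes

Degrees: Hal:2, Fay:4, Viv:4, Quy:2, Ben:2, Xia:4, Tao:6, Ava:6, Yui:4, Wes:4, Kim:6, Jae:6
Every vertex has even degree and the edges form a single connected piece, so an Eulerian circuit exists.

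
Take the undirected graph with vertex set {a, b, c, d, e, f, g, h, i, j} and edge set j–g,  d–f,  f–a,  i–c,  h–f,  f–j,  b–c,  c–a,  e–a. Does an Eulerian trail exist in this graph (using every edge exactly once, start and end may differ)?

No

Degrees: a:3, b:1, c:3, d:1, e:1, f:4, g:1, h:1, i:1, j:2
Odd-degree vertices: a, b, c, d, e, g, h, i (8 total).
An Eulerian trail requires 0 or 2 odd-degree vertices; here there are 8.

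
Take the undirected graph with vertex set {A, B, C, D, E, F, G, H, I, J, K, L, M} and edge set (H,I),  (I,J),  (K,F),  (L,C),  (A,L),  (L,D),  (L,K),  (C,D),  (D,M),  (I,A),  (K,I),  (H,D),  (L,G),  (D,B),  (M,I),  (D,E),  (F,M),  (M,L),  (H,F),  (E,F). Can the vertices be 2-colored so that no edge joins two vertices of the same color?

The cycle D-L-M-D has length 3, which is odd, so the graph is not bipartite.

No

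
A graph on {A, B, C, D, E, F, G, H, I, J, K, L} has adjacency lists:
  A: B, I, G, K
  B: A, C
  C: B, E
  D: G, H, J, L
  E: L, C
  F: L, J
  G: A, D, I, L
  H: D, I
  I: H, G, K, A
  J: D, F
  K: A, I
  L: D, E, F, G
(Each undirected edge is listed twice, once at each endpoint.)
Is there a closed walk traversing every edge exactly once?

Degrees: A:4, B:2, C:2, D:4, E:2, F:2, G:4, H:2, I:4, J:2, K:2, L:4
All degrees are even and the non-isolated vertices are connected — an Eulerian circuit exists.

Yes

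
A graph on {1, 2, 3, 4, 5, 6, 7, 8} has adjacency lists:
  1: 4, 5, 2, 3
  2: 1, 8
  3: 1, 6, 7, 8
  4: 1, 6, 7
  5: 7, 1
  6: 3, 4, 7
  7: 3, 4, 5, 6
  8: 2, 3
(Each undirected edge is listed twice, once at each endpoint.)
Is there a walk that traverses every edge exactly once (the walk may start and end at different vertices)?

Yes

Degrees: 1:4, 2:2, 3:4, 4:3, 5:2, 6:3, 7:4, 8:2
Odd-degree vertices: 4, 6 (2 total).
The non-isolated vertices are connected and exactly 2 have odd degree, so an Eulerian trail exists (from 4 to 6).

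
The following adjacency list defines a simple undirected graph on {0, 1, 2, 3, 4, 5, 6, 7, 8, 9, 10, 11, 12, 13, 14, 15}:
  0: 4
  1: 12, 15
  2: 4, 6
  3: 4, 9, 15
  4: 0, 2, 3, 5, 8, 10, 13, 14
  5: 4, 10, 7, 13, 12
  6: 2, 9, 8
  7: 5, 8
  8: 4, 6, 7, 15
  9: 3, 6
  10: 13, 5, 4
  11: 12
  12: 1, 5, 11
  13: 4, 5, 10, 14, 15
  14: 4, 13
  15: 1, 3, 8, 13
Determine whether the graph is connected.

Yes

Starting from 0 and exploring outward reaches every vertex (0, 4, 10, 2, 5, 13, 8, 14, 3, 6, 12, 7, 15, 9, 11, 1); the graph is connected.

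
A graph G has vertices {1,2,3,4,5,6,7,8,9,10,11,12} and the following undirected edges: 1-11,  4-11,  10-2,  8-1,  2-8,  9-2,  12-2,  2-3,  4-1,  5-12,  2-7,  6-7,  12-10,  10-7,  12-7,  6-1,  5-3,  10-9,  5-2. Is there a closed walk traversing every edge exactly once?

No

Degrees: 1:4, 2:7, 3:2, 4:2, 5:3, 6:2, 7:4, 8:2, 9:2, 10:4, 11:2, 12:4
2, 5 have odd degree; an Eulerian circuit needs every degree to be even, so none exists.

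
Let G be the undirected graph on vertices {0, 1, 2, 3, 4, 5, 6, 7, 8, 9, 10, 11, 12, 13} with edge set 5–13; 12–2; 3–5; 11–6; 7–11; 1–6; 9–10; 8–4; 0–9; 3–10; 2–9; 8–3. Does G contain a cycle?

|V| = 14, |E| = 12, number of components = 2.
Since 12 = 14 - 2, the graph is a forest and contains no cycle.

No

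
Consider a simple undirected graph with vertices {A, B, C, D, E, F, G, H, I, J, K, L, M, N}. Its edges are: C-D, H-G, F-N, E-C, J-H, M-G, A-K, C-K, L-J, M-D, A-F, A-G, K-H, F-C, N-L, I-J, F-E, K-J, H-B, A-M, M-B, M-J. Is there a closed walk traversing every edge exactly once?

No

Degrees: A:4, B:2, C:4, D:2, E:2, F:4, G:3, H:4, I:1, J:5, K:4, L:2, M:5, N:2
Vertices with odd degree: G, I, J, M. An Eulerian circuit requires all degrees even.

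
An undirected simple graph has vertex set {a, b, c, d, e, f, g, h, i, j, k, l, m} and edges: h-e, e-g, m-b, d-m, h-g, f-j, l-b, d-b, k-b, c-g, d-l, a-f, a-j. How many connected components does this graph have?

Component: {i}
Component: {a, f, j}
Component: {c, e, g, h}
Component: {b, d, k, l, m}

4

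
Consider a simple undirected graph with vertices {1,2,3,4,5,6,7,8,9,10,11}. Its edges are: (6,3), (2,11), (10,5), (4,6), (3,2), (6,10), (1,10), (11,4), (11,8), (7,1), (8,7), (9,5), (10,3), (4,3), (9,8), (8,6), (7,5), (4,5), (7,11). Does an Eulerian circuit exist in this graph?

Degrees: 1:2, 2:2, 3:4, 4:4, 5:4, 6:4, 7:4, 8:4, 9:2, 10:4, 11:4
All degrees are even and the non-isolated vertices are connected — an Eulerian circuit exists.

Yes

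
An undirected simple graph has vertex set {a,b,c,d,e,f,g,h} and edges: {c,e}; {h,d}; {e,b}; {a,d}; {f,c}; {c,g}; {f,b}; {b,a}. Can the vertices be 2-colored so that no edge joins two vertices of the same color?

Yes

Partition the vertices as {b, c, d} vs {a, e, f, g, h}. Each listed edge has one endpoint in each part, so the graph is bipartite.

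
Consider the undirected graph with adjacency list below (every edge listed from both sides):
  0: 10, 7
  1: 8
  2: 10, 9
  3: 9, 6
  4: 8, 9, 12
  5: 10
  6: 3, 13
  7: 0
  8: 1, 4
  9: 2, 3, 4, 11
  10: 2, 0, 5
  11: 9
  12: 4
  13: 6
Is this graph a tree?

Yes

The graph has 14 vertices and 13 edges.
It is connected with exactly 13 edges, hence acyclic — it is a tree.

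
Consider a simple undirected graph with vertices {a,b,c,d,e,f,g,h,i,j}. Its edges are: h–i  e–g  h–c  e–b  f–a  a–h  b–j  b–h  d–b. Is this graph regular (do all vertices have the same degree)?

Degrees: a:2, b:4, c:1, d:1, e:2, f:1, g:1, h:4, i:1, j:1
Vertex c has degree 1 while b has degree 4, so the graph is not regular.

No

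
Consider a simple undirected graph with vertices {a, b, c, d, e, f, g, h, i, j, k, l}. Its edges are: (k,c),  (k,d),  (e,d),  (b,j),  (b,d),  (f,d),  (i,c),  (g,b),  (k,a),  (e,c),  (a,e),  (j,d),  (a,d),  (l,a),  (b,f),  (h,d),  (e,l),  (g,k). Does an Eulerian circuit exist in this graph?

No

Degrees: a:4, b:4, c:3, d:7, e:4, f:2, g:2, h:1, i:1, j:2, k:4, l:2
Vertices with odd degree: c, d, h, i. An Eulerian circuit requires all degrees even.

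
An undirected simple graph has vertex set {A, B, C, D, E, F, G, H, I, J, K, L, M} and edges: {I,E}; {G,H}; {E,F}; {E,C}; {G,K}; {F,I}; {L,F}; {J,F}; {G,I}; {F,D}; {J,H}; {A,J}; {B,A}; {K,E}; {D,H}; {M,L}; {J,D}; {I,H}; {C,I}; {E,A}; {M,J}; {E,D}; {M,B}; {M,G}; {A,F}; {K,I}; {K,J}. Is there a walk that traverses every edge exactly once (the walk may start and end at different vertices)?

Yes

Degrees: A:4, B:2, C:2, D:4, E:6, F:6, G:4, H:4, I:6, J:6, K:4, L:2, M:4
Odd-degree vertices: none (0 total).
With 0 odd-degree vertices and all edges in one connected piece, an Eulerian trail exists.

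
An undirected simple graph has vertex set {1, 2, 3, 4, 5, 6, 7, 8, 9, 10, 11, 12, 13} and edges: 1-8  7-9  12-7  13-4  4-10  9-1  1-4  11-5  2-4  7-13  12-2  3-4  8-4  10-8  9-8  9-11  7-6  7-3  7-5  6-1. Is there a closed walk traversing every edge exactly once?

Degrees: 1:4, 2:2, 3:2, 4:6, 5:2, 6:2, 7:6, 8:4, 9:4, 10:2, 11:2, 12:2, 13:2
All degrees are even and the non-isolated vertices are connected — an Eulerian circuit exists.

Yes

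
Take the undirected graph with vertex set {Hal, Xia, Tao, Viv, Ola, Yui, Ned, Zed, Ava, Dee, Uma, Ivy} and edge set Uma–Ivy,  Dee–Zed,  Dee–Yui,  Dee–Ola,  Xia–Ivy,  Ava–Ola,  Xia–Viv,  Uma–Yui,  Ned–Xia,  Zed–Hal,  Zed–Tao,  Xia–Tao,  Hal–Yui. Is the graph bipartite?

The cycle Xia-Tao-Zed-Hal-Yui-Uma-Ivy-Xia has length 7, which is odd, so the graph is not bipartite.

No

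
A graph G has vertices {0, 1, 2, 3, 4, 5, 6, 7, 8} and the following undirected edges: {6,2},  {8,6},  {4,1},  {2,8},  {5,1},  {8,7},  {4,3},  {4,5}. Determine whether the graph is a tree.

|V| = 9, |E| = 8.
It splits into 3 components, so it cannot be a tree.

No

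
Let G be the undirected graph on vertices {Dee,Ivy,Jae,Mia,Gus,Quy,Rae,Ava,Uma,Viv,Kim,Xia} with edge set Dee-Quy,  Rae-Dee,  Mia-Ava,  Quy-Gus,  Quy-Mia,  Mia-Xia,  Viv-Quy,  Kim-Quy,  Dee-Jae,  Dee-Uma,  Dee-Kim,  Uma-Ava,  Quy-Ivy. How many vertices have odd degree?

8

Degrees: Dee:5, Ivy:1, Jae:1, Mia:3, Gus:1, Quy:6, Rae:1, Ava:2, Uma:2, Viv:1, Kim:2, Xia:1
Odd-degree vertices: Dee, Ivy, Jae, Mia, Gus, Rae, Viv, Xia.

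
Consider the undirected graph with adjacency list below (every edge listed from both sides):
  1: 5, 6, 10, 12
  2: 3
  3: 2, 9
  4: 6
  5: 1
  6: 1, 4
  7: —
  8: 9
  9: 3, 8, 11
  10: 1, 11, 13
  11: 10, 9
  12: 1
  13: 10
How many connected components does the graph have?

2

Component: {7}
Component: {1, 2, 3, 4, 5, 6, 8, 9, 10, 11, 12, 13}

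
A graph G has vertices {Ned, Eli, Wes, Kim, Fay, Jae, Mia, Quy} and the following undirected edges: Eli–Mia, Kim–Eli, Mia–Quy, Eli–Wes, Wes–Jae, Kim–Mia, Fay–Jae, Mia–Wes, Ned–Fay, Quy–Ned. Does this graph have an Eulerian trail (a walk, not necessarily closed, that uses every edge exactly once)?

Yes

Degrees: Ned:2, Eli:3, Wes:3, Kim:2, Fay:2, Jae:2, Mia:4, Quy:2
Odd-degree vertices: Eli, Wes (2 total).
The non-isolated vertices are connected and exactly 2 have odd degree, so an Eulerian trail exists (from Eli to Wes).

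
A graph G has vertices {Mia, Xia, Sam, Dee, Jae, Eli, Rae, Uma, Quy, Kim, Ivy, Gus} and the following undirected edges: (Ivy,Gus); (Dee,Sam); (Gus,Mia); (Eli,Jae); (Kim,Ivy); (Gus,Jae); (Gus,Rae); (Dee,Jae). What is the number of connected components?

Component: {Xia}
Component: {Uma}
Component: {Quy}
Component: {Mia, Sam, Dee, Jae, Eli, Rae, Kim, Ivy, Gus}

4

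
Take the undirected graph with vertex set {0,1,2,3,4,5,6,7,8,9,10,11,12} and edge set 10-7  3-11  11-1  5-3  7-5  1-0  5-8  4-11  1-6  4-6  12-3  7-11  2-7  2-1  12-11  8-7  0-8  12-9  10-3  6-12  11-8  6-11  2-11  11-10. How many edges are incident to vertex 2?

Neighbors of 2: 1, 7, 11.

3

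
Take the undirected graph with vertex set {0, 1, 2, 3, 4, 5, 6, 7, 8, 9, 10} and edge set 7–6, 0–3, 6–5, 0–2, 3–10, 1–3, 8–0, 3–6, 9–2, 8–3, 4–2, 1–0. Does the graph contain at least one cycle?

Yes

|V| = 11, |E| = 12, number of components = 1.
One cycle is 0-3-8-0.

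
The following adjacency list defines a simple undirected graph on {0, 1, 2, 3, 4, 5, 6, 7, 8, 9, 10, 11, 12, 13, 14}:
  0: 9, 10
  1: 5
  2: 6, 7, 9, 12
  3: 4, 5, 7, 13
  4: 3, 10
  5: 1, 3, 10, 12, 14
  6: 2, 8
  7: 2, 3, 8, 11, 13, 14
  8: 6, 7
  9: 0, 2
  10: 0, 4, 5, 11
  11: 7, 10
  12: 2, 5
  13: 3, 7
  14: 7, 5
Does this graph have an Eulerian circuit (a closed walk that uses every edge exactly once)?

Degrees: 0:2, 1:1, 2:4, 3:4, 4:2, 5:5, 6:2, 7:6, 8:2, 9:2, 10:4, 11:2, 12:2, 13:2, 14:2
Vertices with odd degree: 1, 5. An Eulerian circuit requires all degrees even.

No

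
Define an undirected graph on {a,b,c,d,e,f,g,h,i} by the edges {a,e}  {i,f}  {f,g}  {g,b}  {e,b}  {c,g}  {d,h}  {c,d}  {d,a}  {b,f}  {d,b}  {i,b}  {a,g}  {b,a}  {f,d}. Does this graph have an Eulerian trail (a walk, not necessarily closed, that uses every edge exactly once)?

Degrees: a:4, b:6, c:2, d:5, e:2, f:4, g:4, h:1, i:2
Odd-degree vertices: d, h (2 total).
With 2 odd-degree vertices and all edges in one connected piece, an Eulerian trail exists (from d to h).

Yes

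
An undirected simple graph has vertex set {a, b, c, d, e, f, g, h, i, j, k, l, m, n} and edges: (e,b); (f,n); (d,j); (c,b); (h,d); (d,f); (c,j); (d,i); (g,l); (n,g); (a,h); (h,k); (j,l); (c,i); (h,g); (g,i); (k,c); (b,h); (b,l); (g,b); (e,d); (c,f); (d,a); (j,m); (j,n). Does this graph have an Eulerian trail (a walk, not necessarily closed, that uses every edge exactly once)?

Degrees: a:2, b:5, c:5, d:6, e:2, f:3, g:5, h:5, i:3, j:5, k:2, l:3, m:1, n:3
Odd-degree vertices: b, c, f, g, h, i, j, l, m, n (10 total).
With 10 odd-degree vertices (more than two), no single trail can use every edge.

No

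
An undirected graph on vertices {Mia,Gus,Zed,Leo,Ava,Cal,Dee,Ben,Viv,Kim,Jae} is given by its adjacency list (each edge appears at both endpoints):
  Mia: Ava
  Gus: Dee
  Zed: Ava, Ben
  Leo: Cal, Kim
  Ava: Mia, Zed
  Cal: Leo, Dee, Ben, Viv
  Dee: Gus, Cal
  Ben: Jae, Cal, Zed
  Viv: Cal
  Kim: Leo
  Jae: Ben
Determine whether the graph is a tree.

Yes

The graph has 11 vertices and 10 edges.
It is connected with exactly 10 edges, hence acyclic — it is a tree.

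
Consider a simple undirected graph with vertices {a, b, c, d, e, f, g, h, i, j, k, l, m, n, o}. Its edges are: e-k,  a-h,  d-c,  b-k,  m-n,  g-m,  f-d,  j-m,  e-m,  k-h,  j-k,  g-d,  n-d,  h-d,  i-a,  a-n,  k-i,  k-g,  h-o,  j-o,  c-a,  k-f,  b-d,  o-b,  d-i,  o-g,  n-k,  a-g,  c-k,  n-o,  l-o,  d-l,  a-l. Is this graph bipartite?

Yes

Partition the vertices as {b, c, e, f, g, h, i, j, l, n} vs {a, d, k, m, o}. Each listed edge has one endpoint in each part, so the graph is bipartite.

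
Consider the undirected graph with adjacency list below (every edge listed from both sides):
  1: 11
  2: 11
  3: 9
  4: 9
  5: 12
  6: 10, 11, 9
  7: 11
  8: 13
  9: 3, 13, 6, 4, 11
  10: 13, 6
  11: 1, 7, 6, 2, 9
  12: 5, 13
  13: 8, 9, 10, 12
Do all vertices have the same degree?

Degrees: 1:1, 2:1, 3:1, 4:1, 5:1, 6:3, 7:1, 8:1, 9:5, 10:2, 11:5, 12:2, 13:4
Vertex 1 has degree 1 while 9 has degree 5, so the graph is not regular.

No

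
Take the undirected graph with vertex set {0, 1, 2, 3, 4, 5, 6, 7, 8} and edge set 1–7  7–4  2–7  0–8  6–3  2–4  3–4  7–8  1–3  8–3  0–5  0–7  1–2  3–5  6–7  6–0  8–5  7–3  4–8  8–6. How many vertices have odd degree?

4

Degrees: 0:4, 1:3, 2:3, 3:6, 4:4, 5:3, 6:4, 7:7, 8:6
Odd-degree vertices: 1, 2, 5, 7.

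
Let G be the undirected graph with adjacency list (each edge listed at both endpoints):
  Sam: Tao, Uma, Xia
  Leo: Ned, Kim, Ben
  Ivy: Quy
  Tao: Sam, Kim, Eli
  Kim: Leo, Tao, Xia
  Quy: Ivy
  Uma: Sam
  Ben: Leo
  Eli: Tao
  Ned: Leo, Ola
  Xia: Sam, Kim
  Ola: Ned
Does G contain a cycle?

The graph has 12 vertices, 11 edges, and 2 connected components.
One cycle is Sam-Tao-Kim-Xia-Sam.

Yes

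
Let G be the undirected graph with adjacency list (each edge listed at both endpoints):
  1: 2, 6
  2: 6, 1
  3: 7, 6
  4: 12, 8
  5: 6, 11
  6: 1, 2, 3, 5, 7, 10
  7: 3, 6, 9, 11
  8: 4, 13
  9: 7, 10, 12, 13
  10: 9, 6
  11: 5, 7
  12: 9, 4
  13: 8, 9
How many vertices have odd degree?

Degrees: 1:2, 2:2, 3:2, 4:2, 5:2, 6:6, 7:4, 8:2, 9:4, 10:2, 11:2, 12:2, 13:2
Odd-degree vertices: none.

0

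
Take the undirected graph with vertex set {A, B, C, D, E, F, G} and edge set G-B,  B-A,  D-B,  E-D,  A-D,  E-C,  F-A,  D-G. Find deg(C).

1

Neighbors of C: E.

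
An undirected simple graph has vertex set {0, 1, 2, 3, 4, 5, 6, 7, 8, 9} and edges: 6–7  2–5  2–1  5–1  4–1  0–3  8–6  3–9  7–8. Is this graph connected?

Component: {0, 3, 9}
Component: {6, 7, 8}
Component: {1, 2, 4, 5}
No edge joins these 3 groups, so the graph is disconnected.

No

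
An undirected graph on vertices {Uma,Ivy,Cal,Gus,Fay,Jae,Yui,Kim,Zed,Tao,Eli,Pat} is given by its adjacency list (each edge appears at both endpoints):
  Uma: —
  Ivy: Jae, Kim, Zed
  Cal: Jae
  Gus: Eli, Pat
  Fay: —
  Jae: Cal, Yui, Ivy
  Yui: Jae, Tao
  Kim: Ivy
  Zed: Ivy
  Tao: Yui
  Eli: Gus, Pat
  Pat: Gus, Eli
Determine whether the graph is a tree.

No

|V| = 12, |E| = 9.
It is not connected, so it is not a tree.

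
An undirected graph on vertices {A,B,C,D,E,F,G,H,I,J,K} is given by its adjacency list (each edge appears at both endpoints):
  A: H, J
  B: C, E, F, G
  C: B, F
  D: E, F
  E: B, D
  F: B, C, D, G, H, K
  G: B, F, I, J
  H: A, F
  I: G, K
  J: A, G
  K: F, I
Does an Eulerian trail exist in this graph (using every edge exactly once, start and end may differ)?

Degrees: A:2, B:4, C:2, D:2, E:2, F:6, G:4, H:2, I:2, J:2, K:2
Odd-degree vertices: none (0 total).
The non-isolated vertices are connected and exactly 0 have odd degree, so an Eulerian trail exists.

Yes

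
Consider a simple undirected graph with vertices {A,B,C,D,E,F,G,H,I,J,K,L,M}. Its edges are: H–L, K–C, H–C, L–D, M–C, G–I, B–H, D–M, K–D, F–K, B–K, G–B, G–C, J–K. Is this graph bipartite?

C-H-L-D-M-C is an odd cycle (length 5), and a bipartite graph can contain only even cycles.

No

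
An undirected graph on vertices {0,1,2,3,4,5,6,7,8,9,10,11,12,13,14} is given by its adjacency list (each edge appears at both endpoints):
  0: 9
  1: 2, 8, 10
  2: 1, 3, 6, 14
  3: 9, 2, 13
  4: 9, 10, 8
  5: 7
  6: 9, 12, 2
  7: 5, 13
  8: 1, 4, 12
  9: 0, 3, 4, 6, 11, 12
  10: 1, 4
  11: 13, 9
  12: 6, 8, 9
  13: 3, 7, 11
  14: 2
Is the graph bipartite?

9-12-6-9 is an odd cycle (length 3), and a bipartite graph can contain only even cycles.

No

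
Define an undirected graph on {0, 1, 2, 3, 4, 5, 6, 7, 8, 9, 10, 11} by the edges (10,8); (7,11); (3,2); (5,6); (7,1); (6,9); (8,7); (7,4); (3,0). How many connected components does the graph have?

Component: {0, 2, 3}
Component: {5, 6, 9}
Component: {1, 4, 7, 8, 10, 11}

3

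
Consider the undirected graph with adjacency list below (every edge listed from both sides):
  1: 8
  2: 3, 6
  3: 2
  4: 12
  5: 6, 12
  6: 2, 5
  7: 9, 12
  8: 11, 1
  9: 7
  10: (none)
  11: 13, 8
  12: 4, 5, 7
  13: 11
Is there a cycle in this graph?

No

|V| = 13, |E| = 10, number of components = 3.
A forest on 13 vertices with 3 components has exactly 10 edges, which matches — so no cycle.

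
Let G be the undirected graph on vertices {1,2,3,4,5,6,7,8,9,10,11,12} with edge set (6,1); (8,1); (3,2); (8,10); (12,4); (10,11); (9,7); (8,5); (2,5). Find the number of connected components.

3

Component: {4, 12}
Component: {7, 9}
Component: {1, 2, 3, 5, 6, 8, 10, 11}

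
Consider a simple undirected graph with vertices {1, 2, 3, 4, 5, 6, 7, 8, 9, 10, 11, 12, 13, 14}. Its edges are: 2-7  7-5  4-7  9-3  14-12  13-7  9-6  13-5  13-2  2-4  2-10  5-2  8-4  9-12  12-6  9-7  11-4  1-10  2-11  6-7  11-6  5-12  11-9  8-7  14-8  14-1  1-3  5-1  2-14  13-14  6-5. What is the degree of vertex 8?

3

Neighbors of 8: 4, 7, 14.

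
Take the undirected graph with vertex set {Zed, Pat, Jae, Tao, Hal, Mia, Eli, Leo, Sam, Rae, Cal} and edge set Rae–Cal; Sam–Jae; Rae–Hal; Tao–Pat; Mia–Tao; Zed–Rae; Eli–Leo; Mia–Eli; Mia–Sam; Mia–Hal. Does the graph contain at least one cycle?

No

The graph has 11 vertices, 10 edges, and 1 connected component.
A forest on 11 vertices with 1 component has exactly 10 edges, which matches — so no cycle.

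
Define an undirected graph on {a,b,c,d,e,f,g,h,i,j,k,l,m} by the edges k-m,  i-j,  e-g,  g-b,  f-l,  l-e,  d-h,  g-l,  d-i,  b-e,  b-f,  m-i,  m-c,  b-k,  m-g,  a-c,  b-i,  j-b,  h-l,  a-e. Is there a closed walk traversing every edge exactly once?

Degrees: a:2, b:6, c:2, d:2, e:4, f:2, g:4, h:2, i:4, j:2, k:2, l:4, m:4
Every vertex has even degree and the edges form a single connected piece, so an Eulerian circuit exists.

Yes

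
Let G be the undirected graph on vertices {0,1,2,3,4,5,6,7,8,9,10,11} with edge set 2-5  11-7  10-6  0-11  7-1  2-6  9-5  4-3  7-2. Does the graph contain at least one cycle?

|V| = 12, |E| = 9, number of components = 3.
A forest on 12 vertices with 3 components has exactly 9 edges, which matches — so no cycle.

No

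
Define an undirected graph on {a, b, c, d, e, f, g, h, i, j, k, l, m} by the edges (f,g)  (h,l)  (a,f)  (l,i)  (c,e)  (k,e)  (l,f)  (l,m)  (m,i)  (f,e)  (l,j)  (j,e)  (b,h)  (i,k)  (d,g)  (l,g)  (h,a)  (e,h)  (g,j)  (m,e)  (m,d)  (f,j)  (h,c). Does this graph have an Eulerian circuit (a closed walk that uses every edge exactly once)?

No

Degrees: a:2, b:1, c:2, d:2, e:6, f:5, g:4, h:5, i:3, j:4, k:2, l:6, m:4
b, f, h, i have odd degree; an Eulerian circuit needs every degree to be even, so none exists.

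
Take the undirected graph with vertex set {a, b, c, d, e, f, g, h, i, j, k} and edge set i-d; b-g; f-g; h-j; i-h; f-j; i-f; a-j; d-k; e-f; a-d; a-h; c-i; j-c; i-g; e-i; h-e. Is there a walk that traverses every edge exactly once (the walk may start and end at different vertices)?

No

Degrees: a:3, b:1, c:2, d:3, e:3, f:4, g:3, h:4, i:6, j:4, k:1
Odd-degree vertices: a, b, d, e, g, k (6 total).
An Eulerian trail requires 0 or 2 odd-degree vertices; here there are 6.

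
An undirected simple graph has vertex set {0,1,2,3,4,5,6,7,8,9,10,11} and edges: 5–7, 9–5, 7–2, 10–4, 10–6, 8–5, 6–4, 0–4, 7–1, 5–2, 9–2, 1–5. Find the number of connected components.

4

Component: {3}
Component: {11}
Component: {0, 4, 6, 10}
Component: {1, 2, 5, 7, 8, 9}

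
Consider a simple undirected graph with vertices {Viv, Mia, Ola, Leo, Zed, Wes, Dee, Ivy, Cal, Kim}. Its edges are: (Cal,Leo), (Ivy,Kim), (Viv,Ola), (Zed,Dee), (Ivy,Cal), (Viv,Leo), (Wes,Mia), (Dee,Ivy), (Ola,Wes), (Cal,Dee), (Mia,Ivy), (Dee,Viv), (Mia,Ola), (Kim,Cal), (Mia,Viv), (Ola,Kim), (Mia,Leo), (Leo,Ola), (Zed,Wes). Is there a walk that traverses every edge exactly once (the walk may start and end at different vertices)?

Degrees: Viv:4, Mia:5, Ola:5, Leo:4, Zed:2, Wes:3, Dee:4, Ivy:4, Cal:4, Kim:3
Odd-degree vertices: Mia, Ola, Wes, Kim (4 total).
With 4 odd-degree vertices (more than two), no single trail can use every edge.

No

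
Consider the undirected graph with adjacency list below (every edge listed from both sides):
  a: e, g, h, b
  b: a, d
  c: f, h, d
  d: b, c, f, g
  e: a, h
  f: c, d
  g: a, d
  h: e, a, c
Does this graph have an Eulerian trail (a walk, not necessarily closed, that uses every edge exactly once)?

Yes

Degrees: a:4, b:2, c:3, d:4, e:2, f:2, g:2, h:3
Odd-degree vertices: c, h (2 total).
The non-isolated vertices are connected and exactly 2 have odd degree, so an Eulerian trail exists (from c to h).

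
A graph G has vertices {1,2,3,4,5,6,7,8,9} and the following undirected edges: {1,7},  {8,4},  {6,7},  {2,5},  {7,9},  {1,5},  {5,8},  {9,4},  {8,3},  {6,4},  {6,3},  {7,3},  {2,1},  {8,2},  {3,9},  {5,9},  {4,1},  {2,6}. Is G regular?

Degrees: 1:4, 2:4, 3:4, 4:4, 5:4, 6:4, 7:4, 8:4, 9:4
Every vertex has degree 4, so the graph is 4-regular.

Yes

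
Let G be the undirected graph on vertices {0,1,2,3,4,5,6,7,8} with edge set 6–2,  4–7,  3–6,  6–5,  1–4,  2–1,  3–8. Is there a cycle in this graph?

|V| = 9, |E| = 7, number of components = 2.
Since 7 = 9 - 2, the graph is a forest and contains no cycle.

No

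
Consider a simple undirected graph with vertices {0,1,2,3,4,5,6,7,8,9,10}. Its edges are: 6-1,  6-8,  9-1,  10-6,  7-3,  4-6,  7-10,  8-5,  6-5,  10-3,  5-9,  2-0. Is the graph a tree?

No

|V| = 11, |E| = 12.
It is not connected, so it is not a tree.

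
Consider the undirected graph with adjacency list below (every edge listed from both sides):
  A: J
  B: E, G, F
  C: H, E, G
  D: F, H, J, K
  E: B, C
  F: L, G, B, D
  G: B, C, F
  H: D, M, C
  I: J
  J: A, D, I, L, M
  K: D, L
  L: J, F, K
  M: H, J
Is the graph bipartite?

No

The cycle B-F-G-B has length 3, which is odd, so the graph is not bipartite.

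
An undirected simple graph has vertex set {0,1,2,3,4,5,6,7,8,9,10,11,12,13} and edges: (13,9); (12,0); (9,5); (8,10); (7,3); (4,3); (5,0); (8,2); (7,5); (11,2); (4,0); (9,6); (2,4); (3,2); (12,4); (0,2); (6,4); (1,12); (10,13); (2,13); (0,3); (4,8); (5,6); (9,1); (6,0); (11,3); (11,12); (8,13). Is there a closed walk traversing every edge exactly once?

Degrees: 0:6, 1:2, 2:6, 3:5, 4:6, 5:4, 6:4, 7:2, 8:4, 9:4, 10:2, 11:3, 12:4, 13:4
Vertices with odd degree: 3, 11. An Eulerian circuit requires all degrees even.

No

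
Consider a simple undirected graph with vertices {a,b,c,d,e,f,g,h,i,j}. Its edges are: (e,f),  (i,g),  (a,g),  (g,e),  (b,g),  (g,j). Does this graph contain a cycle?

No

|V| = 10, |E| = 6, number of components = 4.
Since 6 = 10 - 4, the graph is a forest and contains no cycle.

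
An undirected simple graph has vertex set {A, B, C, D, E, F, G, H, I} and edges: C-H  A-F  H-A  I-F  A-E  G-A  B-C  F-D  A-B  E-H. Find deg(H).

Neighbors of H: A, C, E.

3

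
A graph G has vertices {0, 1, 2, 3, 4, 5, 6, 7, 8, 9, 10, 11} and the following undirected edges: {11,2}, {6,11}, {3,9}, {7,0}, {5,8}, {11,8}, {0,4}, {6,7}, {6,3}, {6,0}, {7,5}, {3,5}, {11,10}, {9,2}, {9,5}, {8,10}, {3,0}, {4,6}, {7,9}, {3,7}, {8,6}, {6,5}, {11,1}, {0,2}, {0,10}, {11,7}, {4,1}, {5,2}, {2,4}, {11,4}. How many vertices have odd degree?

6

Degrees: 0:6, 1:2, 2:5, 3:5, 4:5, 5:6, 6:7, 7:6, 8:4, 9:4, 10:3, 11:7
Odd-degree vertices: 2, 3, 4, 6, 10, 11.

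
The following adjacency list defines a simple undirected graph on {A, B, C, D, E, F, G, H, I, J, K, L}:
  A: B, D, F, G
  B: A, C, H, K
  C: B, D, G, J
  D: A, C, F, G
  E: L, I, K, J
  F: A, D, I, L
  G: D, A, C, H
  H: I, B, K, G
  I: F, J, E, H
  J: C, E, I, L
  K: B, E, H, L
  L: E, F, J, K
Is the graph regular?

Degrees: A:4, B:4, C:4, D:4, E:4, F:4, G:4, H:4, I:4, J:4, K:4, L:4
Every vertex has degree 4, so the graph is 4-regular.

Yes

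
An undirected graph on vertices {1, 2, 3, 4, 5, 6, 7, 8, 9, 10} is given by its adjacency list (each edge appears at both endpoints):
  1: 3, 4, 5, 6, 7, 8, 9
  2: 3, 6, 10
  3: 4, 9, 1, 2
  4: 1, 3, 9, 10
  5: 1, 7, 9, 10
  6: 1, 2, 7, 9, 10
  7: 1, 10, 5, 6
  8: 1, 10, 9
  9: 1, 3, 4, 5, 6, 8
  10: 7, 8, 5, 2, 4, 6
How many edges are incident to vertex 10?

6

Neighbors of 10: 2, 4, 5, 6, 7, 8.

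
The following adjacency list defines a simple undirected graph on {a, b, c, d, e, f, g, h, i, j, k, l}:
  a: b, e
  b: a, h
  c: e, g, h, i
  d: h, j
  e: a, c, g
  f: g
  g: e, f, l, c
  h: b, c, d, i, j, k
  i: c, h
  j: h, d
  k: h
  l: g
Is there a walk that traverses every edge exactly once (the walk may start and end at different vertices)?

No

Degrees: a:2, b:2, c:4, d:2, e:3, f:1, g:4, h:6, i:2, j:2, k:1, l:1
Odd-degree vertices: e, f, k, l (4 total).
An Eulerian trail requires 0 or 2 odd-degree vertices; here there are 4.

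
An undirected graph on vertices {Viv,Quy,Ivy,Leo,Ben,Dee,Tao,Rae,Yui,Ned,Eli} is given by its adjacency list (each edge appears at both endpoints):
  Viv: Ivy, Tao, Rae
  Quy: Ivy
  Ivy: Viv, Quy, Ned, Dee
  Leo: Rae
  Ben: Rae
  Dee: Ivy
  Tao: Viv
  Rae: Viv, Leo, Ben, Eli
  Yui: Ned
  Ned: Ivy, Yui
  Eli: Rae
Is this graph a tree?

The graph has 11 vertices and 10 edges.
Connected and |E| = |V| - 1, which characterizes a tree.

Yes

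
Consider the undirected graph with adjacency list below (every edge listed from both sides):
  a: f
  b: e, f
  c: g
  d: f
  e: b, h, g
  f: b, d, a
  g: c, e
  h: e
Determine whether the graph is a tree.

Yes

|V| = 8, |E| = 7.
It is connected with exactly 7 edges, hence acyclic — it is a tree.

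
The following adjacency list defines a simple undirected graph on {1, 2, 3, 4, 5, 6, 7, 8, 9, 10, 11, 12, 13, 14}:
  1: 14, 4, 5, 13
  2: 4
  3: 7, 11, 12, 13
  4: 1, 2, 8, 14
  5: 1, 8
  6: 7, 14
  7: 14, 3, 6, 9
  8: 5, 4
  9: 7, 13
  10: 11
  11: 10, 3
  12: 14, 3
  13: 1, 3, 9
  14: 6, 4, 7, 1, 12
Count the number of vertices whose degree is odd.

Degrees: 1:4, 2:1, 3:4, 4:4, 5:2, 6:2, 7:4, 8:2, 9:2, 10:1, 11:2, 12:2, 13:3, 14:5
Odd-degree vertices: 2, 10, 13, 14.

4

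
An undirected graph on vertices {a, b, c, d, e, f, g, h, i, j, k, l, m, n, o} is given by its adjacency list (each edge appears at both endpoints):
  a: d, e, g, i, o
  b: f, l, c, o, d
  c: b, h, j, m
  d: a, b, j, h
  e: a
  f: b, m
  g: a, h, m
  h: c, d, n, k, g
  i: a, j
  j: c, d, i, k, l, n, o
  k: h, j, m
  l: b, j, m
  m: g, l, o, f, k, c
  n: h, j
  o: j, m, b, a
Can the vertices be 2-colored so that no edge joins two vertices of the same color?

Yes

A valid 2-coloring puts {c, d, e, f, g, i, k, l, n, o} on one side and {a, b, h, j, m} on the other; every edge crosses between the two sides.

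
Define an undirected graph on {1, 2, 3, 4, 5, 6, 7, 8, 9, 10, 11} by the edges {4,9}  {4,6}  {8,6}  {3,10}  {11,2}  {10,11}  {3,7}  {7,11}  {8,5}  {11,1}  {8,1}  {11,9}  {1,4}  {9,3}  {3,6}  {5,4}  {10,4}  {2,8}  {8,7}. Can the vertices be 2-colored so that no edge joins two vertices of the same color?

Yes

A valid 2-coloring puts {3, 4, 8, 11} on one side and {1, 2, 5, 6, 7, 9, 10} on the other; every edge crosses between the two sides.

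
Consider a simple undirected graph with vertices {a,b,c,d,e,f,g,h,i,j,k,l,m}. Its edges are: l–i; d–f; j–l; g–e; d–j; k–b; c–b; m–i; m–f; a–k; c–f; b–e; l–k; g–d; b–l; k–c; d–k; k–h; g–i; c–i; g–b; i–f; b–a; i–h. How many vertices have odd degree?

0

Degrees: a:2, b:6, c:4, d:4, e:2, f:4, g:4, h:2, i:6, j:2, k:6, l:4, m:2
Odd-degree vertices: none.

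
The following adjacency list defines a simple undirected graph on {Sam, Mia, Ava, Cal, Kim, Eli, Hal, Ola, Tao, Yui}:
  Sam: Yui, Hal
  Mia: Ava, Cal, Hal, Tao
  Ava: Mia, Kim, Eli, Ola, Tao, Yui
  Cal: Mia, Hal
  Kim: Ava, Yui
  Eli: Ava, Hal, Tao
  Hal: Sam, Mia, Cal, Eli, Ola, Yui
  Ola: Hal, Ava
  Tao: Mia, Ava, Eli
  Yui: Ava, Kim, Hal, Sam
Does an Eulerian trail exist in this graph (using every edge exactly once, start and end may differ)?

Degrees: Sam:2, Mia:4, Ava:6, Cal:2, Kim:2, Eli:3, Hal:6, Ola:2, Tao:3, Yui:4
Odd-degree vertices: Eli, Tao (2 total).
The non-isolated vertices are connected and exactly 2 have odd degree, so an Eulerian trail exists (from Eli to Tao).

Yes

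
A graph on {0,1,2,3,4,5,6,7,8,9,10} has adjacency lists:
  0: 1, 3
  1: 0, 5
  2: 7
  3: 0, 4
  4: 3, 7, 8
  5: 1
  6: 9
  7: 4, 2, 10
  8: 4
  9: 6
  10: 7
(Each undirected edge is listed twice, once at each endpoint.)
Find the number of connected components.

Component: {6, 9}
Component: {0, 1, 2, 3, 4, 5, 7, 8, 10}

2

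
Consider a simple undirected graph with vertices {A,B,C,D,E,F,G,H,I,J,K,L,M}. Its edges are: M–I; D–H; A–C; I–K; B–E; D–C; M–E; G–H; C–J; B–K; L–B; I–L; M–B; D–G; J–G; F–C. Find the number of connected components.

2

Component: {B, E, I, K, L, M}
Component: {A, C, D, F, G, H, J}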